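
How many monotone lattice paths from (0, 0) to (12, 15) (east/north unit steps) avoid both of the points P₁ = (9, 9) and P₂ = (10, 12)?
Number of paths = 8778120

Inclusion–exclusion. Total paths: C(27, 12) = 17383860. Through P₁: C(18, 9)·C(9, 3) = 4084080. Through P₂: C(22, 10)·C(5, 2) = 6466460. Since P₁ is strictly southwest of P₂, a monotone path through both must visit P₁ then P₂; paths through both = C(18, 9)·C(4, 1)·C(5, 2) = 1944800. Avoid both = 17383860 − 4084080 − 6466460 + 1944800 = 8778120.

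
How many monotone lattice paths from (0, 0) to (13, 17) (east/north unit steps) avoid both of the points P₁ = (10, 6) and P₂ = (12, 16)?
Number of paths = 57058484

Inclusion–exclusion. Total paths: C(30, 13) = 119759850. Through P₁: C(16, 10)·C(14, 3) = 2914912. Through P₂: C(28, 12)·C(2, 1) = 60843510. Since P₁ is strictly southwest of P₂, a monotone path through both must visit P₁ then P₂; paths through both = C(16, 10)·C(12, 2)·C(2, 1) = 1057056. Avoid both = 119759850 − 2914912 − 60843510 + 1057056 = 57058484.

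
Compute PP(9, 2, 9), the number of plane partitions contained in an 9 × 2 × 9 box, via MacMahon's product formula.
PP(9, 2, 9) = 449141836

Evaluate the triple product over i = 1..9, j = 1..2, k = 1..9. The factors are (2/1) · (3/2) · (4/3) · (5/4) · (6/5) · (7/6) · (8/7) · (9/8) · … (162 factors total). The numerators and denominators telescope so the product is an integer; carrying out the multiplication exactly gives PP(9, 2, 9) = 449141836.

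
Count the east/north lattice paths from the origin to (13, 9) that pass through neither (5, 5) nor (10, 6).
Number of paths = 242760

Inclusion–exclusion. Total paths: C(22, 13) = 497420. Through P₁: C(10, 5)·C(12, 8) = 124740. Through P₂: C(16, 10)·C(6, 3) = 160160. Since P₁ is strictly southwest of P₂, a monotone path through both must visit P₁ then P₂; paths through both = C(10, 5)·C(6, 5)·C(6, 3) = 30240. Avoid both = 497420 − 124740 − 160160 + 30240 = 242760.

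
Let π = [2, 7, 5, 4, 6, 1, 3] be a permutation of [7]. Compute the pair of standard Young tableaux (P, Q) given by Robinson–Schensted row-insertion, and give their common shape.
P = [1, 3, 6] / [2, 4] / [5] / [7];  Q = [1, 2, 5] / [3, 7] / [4] / [6];  common shape = (3, 2, 1, 1)

Row-insert the values π_1, π_2, … into P one at a time, bumping the leftmost entry strictly greater than the inserted value down to the next row. The recording tableau Q records, in position (i, j), the step at which that cell was added to P.
  Insert 2 (step 1): P = [2];  Q = [1]
  Insert 7 (step 2): P = [2, 7];  Q = [1, 2]
  Insert 5 (step 3): P = [2, 5] / [7];  Q = [1, 2] / [3]
  Insert 4 (step 4): P = [2, 4] / [5] / [7];  Q = [1, 2] / [3] / [4]
  Insert 6 (step 5): P = [2, 4, 6] / [5] / [7];  Q = [1, 2, 5] / [3] / [4]
  Insert 1 (step 6): P = [1, 4, 6] / [2] / [5] / [7];  Q = [1, 2, 5] / [3] / [4] / [6]
  Insert 3 (step 7): P = [1, 3, 6] / [2, 4] / [5] / [7];  Q = [1, 2, 5] / [3, 7] / [4] / [6]
Final shape: (3, 2, 1, 1).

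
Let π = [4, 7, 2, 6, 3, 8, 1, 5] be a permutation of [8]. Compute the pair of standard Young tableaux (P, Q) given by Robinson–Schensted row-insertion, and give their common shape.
P = [1, 3, 5] / [2, 6, 8] / [4] / [7];  Q = [1, 2, 6] / [3, 4, 8] / [5] / [7];  common shape = (3, 3, 1, 1)

Row-insert the values π_1, π_2, … into P one at a time, bumping the leftmost entry strictly greater than the inserted value down to the next row. The recording tableau Q records, in position (i, j), the step at which that cell was added to P.
  Insert 4 (step 1): P = [4];  Q = [1]
  Insert 7 (step 2): P = [4, 7];  Q = [1, 2]
  Insert 2 (step 3): P = [2, 7] / [4];  Q = [1, 2] / [3]
  Insert 6 (step 4): P = [2, 6] / [4, 7];  Q = [1, 2] / [3, 4]
  Insert 3 (step 5): P = [2, 3] / [4, 6] / [7];  Q = [1, 2] / [3, 4] / [5]
  Insert 8 (step 6): P = [2, 3, 8] / [4, 6] / [7];  Q = [1, 2, 6] / [3, 4] / [5]
  Insert 1 (step 7): P = [1, 3, 8] / [2, 6] / [4] / [7];  Q = [1, 2, 6] / [3, 4] / [5] / [7]
  Insert 5 (step 8): P = [1, 3, 5] / [2, 6, 8] / [4] / [7];  Q = [1, 2, 6] / [3, 4, 8] / [5] / [7]
Final shape: (3, 3, 1, 1).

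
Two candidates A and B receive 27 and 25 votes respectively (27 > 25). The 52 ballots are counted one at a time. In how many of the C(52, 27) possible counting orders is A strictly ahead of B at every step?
Strict-lead orderings = 18367353072152

Total orderings of the 52 votes with 27 for A: C(52, 27) = 477551179875952. By the Bertrand ballot formula (Cycle Lemma / reflection principle), the number of orderings in which A is strictly ahead of B throughout is (p − q)/(p + q) · C(p + q, p) = (27 − 25)/(27 + 25) · 477551179875952 = 18367353072152.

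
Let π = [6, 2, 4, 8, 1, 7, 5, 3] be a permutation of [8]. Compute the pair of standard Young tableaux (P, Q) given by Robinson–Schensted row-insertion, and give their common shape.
P = [1, 3, 5] / [2, 4] / [6, 7] / [8];  Q = [1, 3, 4] / [2, 6] / [5, 7] / [8];  common shape = (3, 2, 2, 1)

Row-insert the values π_1, π_2, … into P one at a time, bumping the leftmost entry strictly greater than the inserted value down to the next row. The recording tableau Q records, in position (i, j), the step at which that cell was added to P.
  Insert 6 (step 1): P = [6];  Q = [1]
  Insert 2 (step 2): P = [2] / [6];  Q = [1] / [2]
  Insert 4 (step 3): P = [2, 4] / [6];  Q = [1, 3] / [2]
  Insert 8 (step 4): P = [2, 4, 8] / [6];  Q = [1, 3, 4] / [2]
  Insert 1 (step 5): P = [1, 4, 8] / [2] / [6];  Q = [1, 3, 4] / [2] / [5]
  Insert 7 (step 6): P = [1, 4, 7] / [2, 8] / [6];  Q = [1, 3, 4] / [2, 6] / [5]
  Insert 5 (step 7): P = [1, 4, 5] / [2, 7] / [6, 8];  Q = [1, 3, 4] / [2, 6] / [5, 7]
  Insert 3 (step 8): P = [1, 3, 5] / [2, 4] / [6, 7] / [8];  Q = [1, 3, 4] / [2, 6] / [5, 7] / [8]
Final shape: (3, 2, 2, 1).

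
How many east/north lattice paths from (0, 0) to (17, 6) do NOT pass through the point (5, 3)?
Number of paths = 75467

Total paths from (0, 0) to (17, 6): C(23, 17) = 100947. Paths through (5, 3): (paths (0, 0) → (5, 3)) × (paths (5, 3) → (17, 6)) = C(8, 5) · C(15, 12) = 56 · 455 = 25480. Avoidance count = 100947 − 25480 = 75467.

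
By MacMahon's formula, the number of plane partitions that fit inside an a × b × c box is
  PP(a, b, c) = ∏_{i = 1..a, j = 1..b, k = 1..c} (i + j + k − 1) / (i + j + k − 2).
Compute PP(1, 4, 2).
PP(1, 4, 2) = 15

Evaluate the triple product over i = 1..1, j = 1..4, k = 1..2. The factors are (2/1) · (3/2) · (3/2) · (4/3) · (4/3) · (5/4) · (5/4) · (6/5). The numerators and denominators telescope so the product is an integer; carrying out the multiplication exactly gives PP(1, 4, 2) = 15.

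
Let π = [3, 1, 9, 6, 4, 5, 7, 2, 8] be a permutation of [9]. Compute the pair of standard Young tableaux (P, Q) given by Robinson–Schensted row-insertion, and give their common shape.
P = [1, 2, 5, 7, 8] / [3, 4] / [6] / [9];  Q = [1, 3, 6, 7, 9] / [2, 4] / [5] / [8];  common shape = (5, 2, 1, 1)

Row-insert the values π_1, π_2, … into P one at a time, bumping the leftmost entry strictly greater than the inserted value down to the next row. The recording tableau Q records, in position (i, j), the step at which that cell was added to P.
  Insert 3 (step 1): P = [3];  Q = [1]
  Insert 1 (step 2): P = [1] / [3];  Q = [1] / [2]
  Insert 9 (step 3): P = [1, 9] / [3];  Q = [1, 3] / [2]
  Insert 6 (step 4): P = [1, 6] / [3, 9];  Q = [1, 3] / [2, 4]
  Insert 4 (step 5): P = [1, 4] / [3, 6] / [9];  Q = [1, 3] / [2, 4] / [5]
  Insert 5 (step 6): P = [1, 4, 5] / [3, 6] / [9];  Q = [1, 3, 6] / [2, 4] / [5]
  Insert 7 (step 7): P = [1, 4, 5, 7] / [3, 6] / [9];  Q = [1, 3, 6, 7] / [2, 4] / [5]
  Insert 2 (step 8): P = [1, 2, 5, 7] / [3, 4] / [6] / [9];  Q = [1, 3, 6, 7] / [2, 4] / [5] / [8]
  Insert 8 (step 9): P = [1, 2, 5, 7, 8] / [3, 4] / [6] / [9];  Q = [1, 3, 6, 7, 9] / [2, 4] / [5] / [8]
Final shape: (5, 2, 1, 1).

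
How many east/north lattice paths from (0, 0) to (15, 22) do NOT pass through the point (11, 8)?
Number of paths = 9132918840

Total paths from (0, 0) to (15, 22): C(37, 15) = 9364199760. Paths through (11, 8): (paths (0, 0) → (11, 8)) × (paths (11, 8) → (15, 22)) = C(19, 11) · C(18, 4) = 75582 · 3060 = 231280920. Avoidance count = 9364199760 − 231280920 = 9132918840.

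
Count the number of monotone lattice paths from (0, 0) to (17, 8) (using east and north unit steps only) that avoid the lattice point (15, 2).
Number of paths = 1077767

Total paths from (0, 0) to (17, 8): C(25, 17) = 1081575. Paths through (15, 2): (paths (0, 0) → (15, 2)) × (paths (15, 2) → (17, 8)) = C(17, 15) · C(8, 2) = 136 · 28 = 3808. Avoidance count = 1081575 − 3808 = 1077767.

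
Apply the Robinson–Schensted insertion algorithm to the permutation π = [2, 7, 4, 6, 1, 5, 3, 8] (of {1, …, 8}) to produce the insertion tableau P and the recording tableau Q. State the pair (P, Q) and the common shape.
P = [1, 3, 5, 8] / [2, 4] / [6] / [7];  Q = [1, 2, 4, 8] / [3, 6] / [5] / [7];  common shape = (4, 2, 1, 1)

Row-insert the values π_1, π_2, … into P one at a time, bumping the leftmost entry strictly greater than the inserted value down to the next row. The recording tableau Q records, in position (i, j), the step at which that cell was added to P.
  Insert 2 (step 1): P = [2];  Q = [1]
  Insert 7 (step 2): P = [2, 7];  Q = [1, 2]
  Insert 4 (step 3): P = [2, 4] / [7];  Q = [1, 2] / [3]
  Insert 6 (step 4): P = [2, 4, 6] / [7];  Q = [1, 2, 4] / [3]
  Insert 1 (step 5): P = [1, 4, 6] / [2] / [7];  Q = [1, 2, 4] / [3] / [5]
  Insert 5 (step 6): P = [1, 4, 5] / [2, 6] / [7];  Q = [1, 2, 4] / [3, 6] / [5]
  Insert 3 (step 7): P = [1, 3, 5] / [2, 4] / [6] / [7];  Q = [1, 2, 4] / [3, 6] / [5] / [7]
  Insert 8 (step 8): P = [1, 3, 5, 8] / [2, 4] / [6] / [7];  Q = [1, 2, 4, 8] / [3, 6] / [5] / [7]
Final shape: (4, 2, 1, 1).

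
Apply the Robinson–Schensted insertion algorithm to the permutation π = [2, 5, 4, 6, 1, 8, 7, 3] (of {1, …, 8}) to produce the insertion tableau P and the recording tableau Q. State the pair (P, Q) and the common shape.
P = [1, 3, 6, 7] / [2, 4] / [5, 8];  Q = [1, 2, 4, 6] / [3, 7] / [5, 8];  common shape = (4, 2, 2)

Row-insert the values π_1, π_2, … into P one at a time, bumping the leftmost entry strictly greater than the inserted value down to the next row. The recording tableau Q records, in position (i, j), the step at which that cell was added to P.
  Insert 2 (step 1): P = [2];  Q = [1]
  Insert 5 (step 2): P = [2, 5];  Q = [1, 2]
  Insert 4 (step 3): P = [2, 4] / [5];  Q = [1, 2] / [3]
  Insert 6 (step 4): P = [2, 4, 6] / [5];  Q = [1, 2, 4] / [3]
  Insert 1 (step 5): P = [1, 4, 6] / [2] / [5];  Q = [1, 2, 4] / [3] / [5]
  Insert 8 (step 6): P = [1, 4, 6, 8] / [2] / [5];  Q = [1, 2, 4, 6] / [3] / [5]
  Insert 7 (step 7): P = [1, 4, 6, 7] / [2, 8] / [5];  Q = [1, 2, 4, 6] / [3, 7] / [5]
  Insert 3 (step 8): P = [1, 3, 6, 7] / [2, 4] / [5, 8];  Q = [1, 2, 4, 6] / [3, 7] / [5, 8]
Final shape: (4, 2, 2).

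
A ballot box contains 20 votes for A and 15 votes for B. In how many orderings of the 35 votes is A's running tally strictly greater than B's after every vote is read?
Strict-lead orderings = 463991880

Total orderings of the 35 votes with 20 for A: C(35, 20) = 3247943160. By the Bertrand ballot formula (Cycle Lemma / reflection principle), the number of orderings in which A is strictly ahead of B throughout is (p − q)/(p + q) · C(p + q, p) = (20 − 15)/(20 + 15) · 3247943160 = 463991880.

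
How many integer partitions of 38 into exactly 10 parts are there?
p(38, 10 parts) = 2534

Partitions of n into exactly k parts are in bijection with partitions of n − k into at most k parts (subtract 1 from each part). So p(38, exactly 10) = p(28, parts ≤ 10). Computing via the recurrence p(m, j) = p(m, j−1) + p(m−j, j) gives 2534.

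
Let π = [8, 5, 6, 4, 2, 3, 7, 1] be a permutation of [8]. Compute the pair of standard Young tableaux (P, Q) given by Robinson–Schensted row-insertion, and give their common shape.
P = [1, 3, 7] / [2, 6] / [4] / [5] / [8];  Q = [1, 3, 7] / [2, 6] / [4] / [5] / [8];  common shape = (3, 2, 1, 1, 1)

Row-insert the values π_1, π_2, … into P one at a time, bumping the leftmost entry strictly greater than the inserted value down to the next row. The recording tableau Q records, in position (i, j), the step at which that cell was added to P.
  Insert 8 (step 1): P = [8];  Q = [1]
  Insert 5 (step 2): P = [5] / [8];  Q = [1] / [2]
  Insert 6 (step 3): P = [5, 6] / [8];  Q = [1, 3] / [2]
  Insert 4 (step 4): P = [4, 6] / [5] / [8];  Q = [1, 3] / [2] / [4]
  Insert 2 (step 5): P = [2, 6] / [4] / [5] / [8];  Q = [1, 3] / [2] / [4] / [5]
  Insert 3 (step 6): P = [2, 3] / [4, 6] / [5] / [8];  Q = [1, 3] / [2, 6] / [4] / [5]
  Insert 7 (step 7): P = [2, 3, 7] / [4, 6] / [5] / [8];  Q = [1, 3, 7] / [2, 6] / [4] / [5]
  Insert 1 (step 8): P = [1, 3, 7] / [2, 6] / [4] / [5] / [8];  Q = [1, 3, 7] / [2, 6] / [4] / [5] / [8]
Final shape: (3, 2, 1, 1, 1).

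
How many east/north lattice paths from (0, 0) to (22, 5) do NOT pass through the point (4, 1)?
Number of paths = 44155

Total paths from (0, 0) to (22, 5): C(27, 22) = 80730. Paths through (4, 1): (paths (0, 0) → (4, 1)) × (paths (4, 1) → (22, 5)) = C(5, 4) · C(22, 18) = 5 · 7315 = 36575. Avoidance count = 80730 − 36575 = 44155.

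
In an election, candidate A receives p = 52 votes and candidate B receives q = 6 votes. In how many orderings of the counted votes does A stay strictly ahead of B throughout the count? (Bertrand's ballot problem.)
Strict-lead orderings = 32101146

Total orderings of the 58 votes with 52 for A: C(58, 52) = 40475358. By the Bertrand ballot formula (Cycle Lemma / reflection principle), the number of orderings in which A is strictly ahead of B throughout is (p − q)/(p + q) · C(p + q, p) = (52 − 6)/(52 + 6) · 40475358 = 32101146.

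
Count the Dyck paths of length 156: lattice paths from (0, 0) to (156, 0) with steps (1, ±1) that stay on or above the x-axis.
C_78 = 73745243611532458459690151854647329239335600

These Dyck paths are counted by the Catalan number C_n = (1/(n + 1)) · C(2n, n). For n = 78: C_78 = (1/79) · C(156, 78) = 5825874245311064218315521996517139009907512400/79 = 73745243611532458459690151854647329239335600.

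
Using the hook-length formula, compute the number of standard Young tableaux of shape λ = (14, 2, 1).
# SYT of shape (14, 2, 1) = 1105

Hook-length formula: f^λ = n! / Π hook(c), product over all cells c of the Young diagram. For λ = (14, 2, 1), n = 17 boxes. Hook lengths by row (left-to-right, top-to-bottom): [16, 14, 12, 11, 10, 9, 8, 7, 6, 5, 4, 3, 2, 1]; [3, 1]; [1]. Product of hooks = 321889075200. So f^λ = 17! / 321889075200 = 355687428096000 / 321889075200 = 1105.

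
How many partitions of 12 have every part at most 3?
p(12, parts ≤ 3) = 19

Partitions of 12 with all parts ≤ 3: 3+3+3+3, 3+3+3+2+1, 3+3+3+1+1+1, 3+3+2+2+2, 3+3+2+2+1+1, 3+3+2+1+1+1+1, 3+3+1+1+1+1+1+1, 3+2+2+2+2+1, 3+2+2+2+1+1+1, 3+2+2+1+1+1+1+1, 3+2+1+1+1+1+1+1+1, 3+1+1+1+1+1+1+1+1+1, 2+2+2+2+2+2, 2+2+2+2+2+1+1, 2+2+2+2+1+1+1+1, 2+2+2+1+1+1+1+1+1, 2+2+1+1+1+1+1+1+1+1, 2+1+1+1+1+1+1+1+1+1+1, 1+1+1+1+1+1+1+1+1+1+1+1. Count = 19.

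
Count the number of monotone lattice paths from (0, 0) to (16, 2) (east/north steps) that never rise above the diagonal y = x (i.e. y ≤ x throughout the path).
Number of paths = 135

By the reflection principle (André's argument), the number of monotone paths to (16, 2) with n ≤ m that never go above y = x is C(18, 16) − C(18, 17) = 153 − 18 = 135.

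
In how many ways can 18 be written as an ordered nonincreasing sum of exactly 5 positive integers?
p(18, 5 parts) = 57

Partitions of n into exactly k parts are in bijection with partitions of n − k into at most k parts (subtract 1 from each part). So p(18, exactly 5) = p(13, parts ≤ 5). Computing via the recurrence p(m, j) = p(m, j−1) + p(m−j, j) gives 57.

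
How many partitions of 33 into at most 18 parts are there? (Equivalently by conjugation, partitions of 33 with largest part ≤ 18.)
p(33, parts ≤ 18) = 9635

Use the recurrence p(n, m) = p(n, m−1) + p(n−m, m): either the largest part is < m (count p(n, m−1)) or the largest part is exactly m (remove one copy of m, count p(n−m, m)). With p(0, ·) = 1 this gives p(33, parts ≤ 18) = 9635. (By conjugating Young diagrams, this also counts partitions of 33 into at most 18 parts.)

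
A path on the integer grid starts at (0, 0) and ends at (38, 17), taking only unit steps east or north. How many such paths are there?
Number of paths = 68248282427325

A monotone lattice path from (0, 0) to (38, 17) consists of 38 east steps and 17 north steps in some order, so it is determined by which 38 of the 55 steps are east. The count is C(55, 38) = 68248282427325.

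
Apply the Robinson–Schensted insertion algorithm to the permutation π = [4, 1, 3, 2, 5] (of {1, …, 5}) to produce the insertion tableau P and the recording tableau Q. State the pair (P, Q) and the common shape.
P = [1, 2, 5] / [3] / [4];  Q = [1, 3, 5] / [2] / [4];  common shape = (3, 1, 1)

Row-insert the values π_1, π_2, … into P one at a time, bumping the leftmost entry strictly greater than the inserted value down to the next row. The recording tableau Q records, in position (i, j), the step at which that cell was added to P.
  Insert 4 (step 1): P = [4];  Q = [1]
  Insert 1 (step 2): P = [1] / [4];  Q = [1] / [2]
  Insert 3 (step 3): P = [1, 3] / [4];  Q = [1, 3] / [2]
  Insert 2 (step 4): P = [1, 2] / [3] / [4];  Q = [1, 3] / [2] / [4]
  Insert 5 (step 5): P = [1, 2, 5] / [3] / [4];  Q = [1, 3, 5] / [2] / [4]
Final shape: (3, 1, 1).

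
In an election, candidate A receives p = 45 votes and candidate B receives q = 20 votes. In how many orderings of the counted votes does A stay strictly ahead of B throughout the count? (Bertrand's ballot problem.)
Strict-lead orderings = 10899847657028400

Total orderings of the 65 votes with 45 for A: C(65, 45) = 28339603908273840. By the Bertrand ballot formula (Cycle Lemma / reflection principle), the number of orderings in which A is strictly ahead of B throughout is (p − q)/(p + q) · C(p + q, p) = (45 − 20)/(45 + 20) · 28339603908273840 = 10899847657028400.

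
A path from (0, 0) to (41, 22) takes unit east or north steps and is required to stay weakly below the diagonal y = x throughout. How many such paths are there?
Number of paths = 25108577638511850

By the reflection principle (André's argument), the number of monotone paths to (41, 22) with n ≤ m that never go above y = x is C(63, 41) − C(63, 42) = 52728013040874885 − 27619435402363035 = 25108577638511850.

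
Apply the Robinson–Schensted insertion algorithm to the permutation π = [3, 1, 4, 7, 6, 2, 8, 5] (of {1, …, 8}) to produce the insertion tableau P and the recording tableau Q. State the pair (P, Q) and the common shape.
P = [1, 2, 5, 8] / [3, 4, 6] / [7];  Q = [1, 3, 4, 7] / [2, 5, 8] / [6];  common shape = (4, 3, 1)

Row-insert the values π_1, π_2, … into P one at a time, bumping the leftmost entry strictly greater than the inserted value down to the next row. The recording tableau Q records, in position (i, j), the step at which that cell was added to P.
  Insert 3 (step 1): P = [3];  Q = [1]
  Insert 1 (step 2): P = [1] / [3];  Q = [1] / [2]
  Insert 4 (step 3): P = [1, 4] / [3];  Q = [1, 3] / [2]
  Insert 7 (step 4): P = [1, 4, 7] / [3];  Q = [1, 3, 4] / [2]
  Insert 6 (step 5): P = [1, 4, 6] / [3, 7];  Q = [1, 3, 4] / [2, 5]
  Insert 2 (step 6): P = [1, 2, 6] / [3, 4] / [7];  Q = [1, 3, 4] / [2, 5] / [6]
  Insert 8 (step 7): P = [1, 2, 6, 8] / [3, 4] / [7];  Q = [1, 3, 4, 7] / [2, 5] / [6]
  Insert 5 (step 8): P = [1, 2, 5, 8] / [3, 4, 6] / [7];  Q = [1, 3, 4, 7] / [2, 5, 8] / [6]
Final shape: (4, 3, 1).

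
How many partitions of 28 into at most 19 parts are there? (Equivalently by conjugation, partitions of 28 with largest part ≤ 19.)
p(28, parts ≤ 19) = 3651

Use the recurrence p(n, m) = p(n, m−1) + p(n−m, m): either the largest part is < m (count p(n, m−1)) or the largest part is exactly m (remove one copy of m, count p(n−m, m)). With p(0, ·) = 1 this gives p(28, parts ≤ 19) = 3651. (By conjugating Young diagrams, this also counts partitions of 28 into at most 19 parts.)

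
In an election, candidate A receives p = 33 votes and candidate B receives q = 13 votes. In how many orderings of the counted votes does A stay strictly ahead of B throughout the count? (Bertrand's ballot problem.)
Strict-lead orderings = 44246187300

Total orderings of the 46 votes with 33 for A: C(46, 33) = 101766230790. By the Bertrand ballot formula (Cycle Lemma / reflection principle), the number of orderings in which A is strictly ahead of B throughout is (p − q)/(p + q) · C(p + q, p) = (33 − 13)/(33 + 13) · 101766230790 = 44246187300.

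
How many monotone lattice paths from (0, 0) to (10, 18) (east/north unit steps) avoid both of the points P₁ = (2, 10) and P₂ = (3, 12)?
Number of paths = 11832678

Inclusion–exclusion. Total paths: C(28, 10) = 13123110. Through P₁: C(12, 2)·C(16, 8) = 849420. Through P₂: C(15, 3)·C(13, 7) = 780780. Since P₁ is strictly southwest of P₂, a monotone path through both must visit P₁ then P₂; paths through both = C(12, 2)·C(3, 1)·C(13, 7) = 339768. Avoid both = 13123110 − 849420 − 780780 + 339768 = 11832678.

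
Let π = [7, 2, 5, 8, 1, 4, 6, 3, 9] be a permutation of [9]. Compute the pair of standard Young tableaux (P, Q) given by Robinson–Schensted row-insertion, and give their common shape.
P = [1, 3, 6, 9] / [2, 4, 8] / [5] / [7];  Q = [1, 3, 4, 9] / [2, 6, 7] / [5] / [8];  common shape = (4, 3, 1, 1)

Row-insert the values π_1, π_2, … into P one at a time, bumping the leftmost entry strictly greater than the inserted value down to the next row. The recording tableau Q records, in position (i, j), the step at which that cell was added to P.
  Insert 7 (step 1): P = [7];  Q = [1]
  Insert 2 (step 2): P = [2] / [7];  Q = [1] / [2]
  Insert 5 (step 3): P = [2, 5] / [7];  Q = [1, 3] / [2]
  Insert 8 (step 4): P = [2, 5, 8] / [7];  Q = [1, 3, 4] / [2]
  Insert 1 (step 5): P = [1, 5, 8] / [2] / [7];  Q = [1, 3, 4] / [2] / [5]
  Insert 4 (step 6): P = [1, 4, 8] / [2, 5] / [7];  Q = [1, 3, 4] / [2, 6] / [5]
  Insert 6 (step 7): P = [1, 4, 6] / [2, 5, 8] / [7];  Q = [1, 3, 4] / [2, 6, 7] / [5]
  Insert 3 (step 8): P = [1, 3, 6] / [2, 4, 8] / [5] / [7];  Q = [1, 3, 4] / [2, 6, 7] / [5] / [8]
  Insert 9 (step 9): P = [1, 3, 6, 9] / [2, 4, 8] / [5] / [7];  Q = [1, 3, 4, 9] / [2, 6, 7] / [5] / [8]
Final shape: (4, 3, 1, 1).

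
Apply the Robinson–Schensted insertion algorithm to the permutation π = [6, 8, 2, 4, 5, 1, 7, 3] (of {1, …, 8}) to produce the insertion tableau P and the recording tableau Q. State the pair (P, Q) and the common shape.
P = [1, 3, 5, 7] / [2, 4] / [6, 8];  Q = [1, 2, 5, 7] / [3, 4] / [6, 8];  common shape = (4, 2, 2)

Row-insert the values π_1, π_2, … into P one at a time, bumping the leftmost entry strictly greater than the inserted value down to the next row. The recording tableau Q records, in position (i, j), the step at which that cell was added to P.
  Insert 6 (step 1): P = [6];  Q = [1]
  Insert 8 (step 2): P = [6, 8];  Q = [1, 2]
  Insert 2 (step 3): P = [2, 8] / [6];  Q = [1, 2] / [3]
  Insert 4 (step 4): P = [2, 4] / [6, 8];  Q = [1, 2] / [3, 4]
  Insert 5 (step 5): P = [2, 4, 5] / [6, 8];  Q = [1, 2, 5] / [3, 4]
  Insert 1 (step 6): P = [1, 4, 5] / [2, 8] / [6];  Q = [1, 2, 5] / [3, 4] / [6]
  Insert 7 (step 7): P = [1, 4, 5, 7] / [2, 8] / [6];  Q = [1, 2, 5, 7] / [3, 4] / [6]
  Insert 3 (step 8): P = [1, 3, 5, 7] / [2, 4] / [6, 8];  Q = [1, 2, 5, 7] / [3, 4] / [6, 8]
Final shape: (4, 2, 2).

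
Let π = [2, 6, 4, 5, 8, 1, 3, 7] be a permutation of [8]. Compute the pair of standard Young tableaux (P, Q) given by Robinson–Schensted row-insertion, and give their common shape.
P = [1, 3, 5, 7] / [2, 4, 8] / [6];  Q = [1, 2, 4, 5] / [3, 7, 8] / [6];  common shape = (4, 3, 1)

Row-insert the values π_1, π_2, … into P one at a time, bumping the leftmost entry strictly greater than the inserted value down to the next row. The recording tableau Q records, in position (i, j), the step at which that cell was added to P.
  Insert 2 (step 1): P = [2];  Q = [1]
  Insert 6 (step 2): P = [2, 6];  Q = [1, 2]
  Insert 4 (step 3): P = [2, 4] / [6];  Q = [1, 2] / [3]
  Insert 5 (step 4): P = [2, 4, 5] / [6];  Q = [1, 2, 4] / [3]
  Insert 8 (step 5): P = [2, 4, 5, 8] / [6];  Q = [1, 2, 4, 5] / [3]
  Insert 1 (step 6): P = [1, 4, 5, 8] / [2] / [6];  Q = [1, 2, 4, 5] / [3] / [6]
  Insert 3 (step 7): P = [1, 3, 5, 8] / [2, 4] / [6];  Q = [1, 2, 4, 5] / [3, 7] / [6]
  Insert 7 (step 8): P = [1, 3, 5, 7] / [2, 4, 8] / [6];  Q = [1, 2, 4, 5] / [3, 7, 8] / [6]
Final shape: (4, 3, 1).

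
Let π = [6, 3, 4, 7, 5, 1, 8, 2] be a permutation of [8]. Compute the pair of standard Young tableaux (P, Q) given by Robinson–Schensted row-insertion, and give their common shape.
P = [1, 2, 5, 8] / [3, 4] / [6, 7];  Q = [1, 3, 4, 7] / [2, 5] / [6, 8];  common shape = (4, 2, 2)

Row-insert the values π_1, π_2, … into P one at a time, bumping the leftmost entry strictly greater than the inserted value down to the next row. The recording tableau Q records, in position (i, j), the step at which that cell was added to P.
  Insert 6 (step 1): P = [6];  Q = [1]
  Insert 3 (step 2): P = [3] / [6];  Q = [1] / [2]
  Insert 4 (step 3): P = [3, 4] / [6];  Q = [1, 3] / [2]
  Insert 7 (step 4): P = [3, 4, 7] / [6];  Q = [1, 3, 4] / [2]
  Insert 5 (step 5): P = [3, 4, 5] / [6, 7];  Q = [1, 3, 4] / [2, 5]
  Insert 1 (step 6): P = [1, 4, 5] / [3, 7] / [6];  Q = [1, 3, 4] / [2, 5] / [6]
  Insert 8 (step 7): P = [1, 4, 5, 8] / [3, 7] / [6];  Q = [1, 3, 4, 7] / [2, 5] / [6]
  Insert 2 (step 8): P = [1, 2, 5, 8] / [3, 4] / [6, 7];  Q = [1, 3, 4, 7] / [2, 5] / [6, 8]
Final shape: (4, 2, 2).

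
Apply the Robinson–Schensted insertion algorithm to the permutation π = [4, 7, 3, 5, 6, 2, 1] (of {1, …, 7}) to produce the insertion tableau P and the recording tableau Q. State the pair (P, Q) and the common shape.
P = [1, 5, 6] / [2, 7] / [3] / [4];  Q = [1, 2, 5] / [3, 4] / [6] / [7];  common shape = (3, 2, 1, 1)

Row-insert the values π_1, π_2, … into P one at a time, bumping the leftmost entry strictly greater than the inserted value down to the next row. The recording tableau Q records, in position (i, j), the step at which that cell was added to P.
  Insert 4 (step 1): P = [4];  Q = [1]
  Insert 7 (step 2): P = [4, 7];  Q = [1, 2]
  Insert 3 (step 3): P = [3, 7] / [4];  Q = [1, 2] / [3]
  Insert 5 (step 4): P = [3, 5] / [4, 7];  Q = [1, 2] / [3, 4]
  Insert 6 (step 5): P = [3, 5, 6] / [4, 7];  Q = [1, 2, 5] / [3, 4]
  Insert 2 (step 6): P = [2, 5, 6] / [3, 7] / [4];  Q = [1, 2, 5] / [3, 4] / [6]
  Insert 1 (step 7): P = [1, 5, 6] / [2, 7] / [3] / [4];  Q = [1, 2, 5] / [3, 4] / [6] / [7]
Final shape: (3, 2, 1, 1).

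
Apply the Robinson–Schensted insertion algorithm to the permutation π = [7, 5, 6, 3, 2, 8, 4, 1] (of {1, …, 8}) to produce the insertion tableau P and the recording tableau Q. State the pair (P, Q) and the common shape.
P = [1, 4, 8] / [2, 6] / [3] / [5] / [7];  Q = [1, 3, 6] / [2, 7] / [4] / [5] / [8];  common shape = (3, 2, 1, 1, 1)

Row-insert the values π_1, π_2, … into P one at a time, bumping the leftmost entry strictly greater than the inserted value down to the next row. The recording tableau Q records, in position (i, j), the step at which that cell was added to P.
  Insert 7 (step 1): P = [7];  Q = [1]
  Insert 5 (step 2): P = [5] / [7];  Q = [1] / [2]
  Insert 6 (step 3): P = [5, 6] / [7];  Q = [1, 3] / [2]
  Insert 3 (step 4): P = [3, 6] / [5] / [7];  Q = [1, 3] / [2] / [4]
  Insert 2 (step 5): P = [2, 6] / [3] / [5] / [7];  Q = [1, 3] / [2] / [4] / [5]
  Insert 8 (step 6): P = [2, 6, 8] / [3] / [5] / [7];  Q = [1, 3, 6] / [2] / [4] / [5]
  Insert 4 (step 7): P = [2, 4, 8] / [3, 6] / [5] / [7];  Q = [1, 3, 6] / [2, 7] / [4] / [5]
  Insert 1 (step 8): P = [1, 4, 8] / [2, 6] / [3] / [5] / [7];  Q = [1, 3, 6] / [2, 7] / [4] / [5] / [8]
Final shape: (3, 2, 1, 1, 1).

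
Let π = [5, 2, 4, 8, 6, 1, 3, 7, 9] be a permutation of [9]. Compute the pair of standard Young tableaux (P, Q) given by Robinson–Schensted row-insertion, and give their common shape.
P = [1, 3, 6, 7, 9] / [2, 4] / [5, 8];  Q = [1, 3, 4, 8, 9] / [2, 5] / [6, 7];  common shape = (5, 2, 2)

Row-insert the values π_1, π_2, … into P one at a time, bumping the leftmost entry strictly greater than the inserted value down to the next row. The recording tableau Q records, in position (i, j), the step at which that cell was added to P.
  Insert 5 (step 1): P = [5];  Q = [1]
  Insert 2 (step 2): P = [2] / [5];  Q = [1] / [2]
  Insert 4 (step 3): P = [2, 4] / [5];  Q = [1, 3] / [2]
  Insert 8 (step 4): P = [2, 4, 8] / [5];  Q = [1, 3, 4] / [2]
  Insert 6 (step 5): P = [2, 4, 6] / [5, 8];  Q = [1, 3, 4] / [2, 5]
  Insert 1 (step 6): P = [1, 4, 6] / [2, 8] / [5];  Q = [1, 3, 4] / [2, 5] / [6]
  Insert 3 (step 7): P = [1, 3, 6] / [2, 4] / [5, 8];  Q = [1, 3, 4] / [2, 5] / [6, 7]
  Insert 7 (step 8): P = [1, 3, 6, 7] / [2, 4] / [5, 8];  Q = [1, 3, 4, 8] / [2, 5] / [6, 7]
  Insert 9 (step 9): P = [1, 3, 6, 7, 9] / [2, 4] / [5, 8];  Q = [1, 3, 4, 8, 9] / [2, 5] / [6, 7]
Final shape: (5, 2, 2).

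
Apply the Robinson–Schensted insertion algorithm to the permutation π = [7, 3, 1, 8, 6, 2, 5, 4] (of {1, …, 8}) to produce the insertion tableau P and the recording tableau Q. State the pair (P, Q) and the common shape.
P = [1, 2, 4] / [3, 5] / [6, 8] / [7];  Q = [1, 4, 7] / [2, 5] / [3, 6] / [8];  common shape = (3, 2, 2, 1)

Row-insert the values π_1, π_2, … into P one at a time, bumping the leftmost entry strictly greater than the inserted value down to the next row. The recording tableau Q records, in position (i, j), the step at which that cell was added to P.
  Insert 7 (step 1): P = [7];  Q = [1]
  Insert 3 (step 2): P = [3] / [7];  Q = [1] / [2]
  Insert 1 (step 3): P = [1] / [3] / [7];  Q = [1] / [2] / [3]
  Insert 8 (step 4): P = [1, 8] / [3] / [7];  Q = [1, 4] / [2] / [3]
  Insert 6 (step 5): P = [1, 6] / [3, 8] / [7];  Q = [1, 4] / [2, 5] / [3]
  Insert 2 (step 6): P = [1, 2] / [3, 6] / [7, 8];  Q = [1, 4] / [2, 5] / [3, 6]
  Insert 5 (step 7): P = [1, 2, 5] / [3, 6] / [7, 8];  Q = [1, 4, 7] / [2, 5] / [3, 6]
  Insert 4 (step 8): P = [1, 2, 4] / [3, 5] / [6, 8] / [7];  Q = [1, 4, 7] / [2, 5] / [3, 6] / [8]
Final shape: (3, 2, 2, 1).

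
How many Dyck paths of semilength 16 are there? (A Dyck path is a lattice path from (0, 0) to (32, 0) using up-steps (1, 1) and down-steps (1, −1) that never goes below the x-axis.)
C_16 = 35357670

These Dyck paths are counted by the Catalan number C_n = (1/(n + 1)) · C(2n, n). For n = 16: C_16 = (1/17) · C(32, 16) = 601080390/17 = 35357670.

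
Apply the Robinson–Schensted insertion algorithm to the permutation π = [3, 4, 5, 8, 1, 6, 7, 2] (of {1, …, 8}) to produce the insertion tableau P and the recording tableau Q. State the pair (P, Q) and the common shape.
P = [1, 2, 5, 6, 7] / [3, 4] / [8];  Q = [1, 2, 3, 4, 7] / [5, 6] / [8];  common shape = (5, 2, 1)

Row-insert the values π_1, π_2, … into P one at a time, bumping the leftmost entry strictly greater than the inserted value down to the next row. The recording tableau Q records, in position (i, j), the step at which that cell was added to P.
  Insert 3 (step 1): P = [3];  Q = [1]
  Insert 4 (step 2): P = [3, 4];  Q = [1, 2]
  Insert 5 (step 3): P = [3, 4, 5];  Q = [1, 2, 3]
  Insert 8 (step 4): P = [3, 4, 5, 8];  Q = [1, 2, 3, 4]
  Insert 1 (step 5): P = [1, 4, 5, 8] / [3];  Q = [1, 2, 3, 4] / [5]
  Insert 6 (step 6): P = [1, 4, 5, 6] / [3, 8];  Q = [1, 2, 3, 4] / [5, 6]
  Insert 7 (step 7): P = [1, 4, 5, 6, 7] / [3, 8];  Q = [1, 2, 3, 4, 7] / [5, 6]
  Insert 2 (step 8): P = [1, 2, 5, 6, 7] / [3, 4] / [8];  Q = [1, 2, 3, 4, 7] / [5, 6] / [8]
Final shape: (5, 2, 1).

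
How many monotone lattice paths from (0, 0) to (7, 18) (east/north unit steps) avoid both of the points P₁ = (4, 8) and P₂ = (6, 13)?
Number of paths = 238708

Inclusion–exclusion. Total paths: C(25, 7) = 480700. Through P₁: C(12, 4)·C(13, 3) = 141570. Through P₂: C(19, 6)·C(6, 1) = 162792. Since P₁ is strictly southwest of P₂, a monotone path through both must visit P₁ then P₂; paths through both = C(12, 4)·C(7, 2)·C(6, 1) = 62370. Avoid both = 480700 − 141570 − 162792 + 62370 = 238708.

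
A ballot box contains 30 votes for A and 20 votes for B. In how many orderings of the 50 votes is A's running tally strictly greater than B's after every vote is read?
Strict-lead orderings = 9425842448792

Total orderings of the 50 votes with 30 for A: C(50, 30) = 47129212243960. By the Bertrand ballot formula (Cycle Lemma / reflection principle), the number of orderings in which A is strictly ahead of B throughout is (p − q)/(p + q) · C(p + q, p) = (30 − 20)/(30 + 20) · 47129212243960 = 9425842448792.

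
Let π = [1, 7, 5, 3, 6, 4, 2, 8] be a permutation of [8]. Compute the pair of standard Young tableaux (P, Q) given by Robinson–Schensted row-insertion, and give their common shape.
P = [1, 2, 4, 8] / [3, 6] / [5] / [7];  Q = [1, 2, 5, 8] / [3, 6] / [4] / [7];  common shape = (4, 2, 1, 1)

Row-insert the values π_1, π_2, … into P one at a time, bumping the leftmost entry strictly greater than the inserted value down to the next row. The recording tableau Q records, in position (i, j), the step at which that cell was added to P.
  Insert 1 (step 1): P = [1];  Q = [1]
  Insert 7 (step 2): P = [1, 7];  Q = [1, 2]
  Insert 5 (step 3): P = [1, 5] / [7];  Q = [1, 2] / [3]
  Insert 3 (step 4): P = [1, 3] / [5] / [7];  Q = [1, 2] / [3] / [4]
  Insert 6 (step 5): P = [1, 3, 6] / [5] / [7];  Q = [1, 2, 5] / [3] / [4]
  Insert 4 (step 6): P = [1, 3, 4] / [5, 6] / [7];  Q = [1, 2, 5] / [3, 6] / [4]
  Insert 2 (step 7): P = [1, 2, 4] / [3, 6] / [5] / [7];  Q = [1, 2, 5] / [3, 6] / [4] / [7]
  Insert 8 (step 8): P = [1, 2, 4, 8] / [3, 6] / [5] / [7];  Q = [1, 2, 5, 8] / [3, 6] / [4] / [7]
Final shape: (4, 2, 1, 1).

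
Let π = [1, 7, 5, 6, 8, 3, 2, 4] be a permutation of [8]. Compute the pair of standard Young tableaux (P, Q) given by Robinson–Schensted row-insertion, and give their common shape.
P = [1, 2, 4, 8] / [3, 6] / [5] / [7];  Q = [1, 2, 4, 5] / [3, 8] / [6] / [7];  common shape = (4, 2, 1, 1)

Row-insert the values π_1, π_2, … into P one at a time, bumping the leftmost entry strictly greater than the inserted value down to the next row. The recording tableau Q records, in position (i, j), the step at which that cell was added to P.
  Insert 1 (step 1): P = [1];  Q = [1]
  Insert 7 (step 2): P = [1, 7];  Q = [1, 2]
  Insert 5 (step 3): P = [1, 5] / [7];  Q = [1, 2] / [3]
  Insert 6 (step 4): P = [1, 5, 6] / [7];  Q = [1, 2, 4] / [3]
  Insert 8 (step 5): P = [1, 5, 6, 8] / [7];  Q = [1, 2, 4, 5] / [3]
  Insert 3 (step 6): P = [1, 3, 6, 8] / [5] / [7];  Q = [1, 2, 4, 5] / [3] / [6]
  Insert 2 (step 7): P = [1, 2, 6, 8] / [3] / [5] / [7];  Q = [1, 2, 4, 5] / [3] / [6] / [7]
  Insert 4 (step 8): P = [1, 2, 4, 8] / [3, 6] / [5] / [7];  Q = [1, 2, 4, 5] / [3, 8] / [6] / [7]
Final shape: (4, 2, 1, 1).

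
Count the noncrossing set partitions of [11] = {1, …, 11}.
C_11 = 58786

These noncrossing partitions are counted by the Catalan number C_n = (1/(n + 1)) · C(2n, n). For n = 11: C_11 = (1/12) · C(22, 11) = 705432/12 = 58786.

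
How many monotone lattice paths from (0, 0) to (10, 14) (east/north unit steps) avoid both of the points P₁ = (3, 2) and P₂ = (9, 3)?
Number of paths = 1455576

Inclusion–exclusion. Total paths: C(24, 10) = 1961256. Through P₁: C(5, 3)·C(19, 7) = 503880. Through P₂: C(12, 9)·C(12, 1) = 2640. Since P₁ is strictly southwest of P₂, a monotone path through both must visit P₁ then P₂; paths through both = C(5, 3)·C(7, 6)·C(12, 1) = 840. Avoid both = 1961256 − 503880 − 2640 + 840 = 1455576.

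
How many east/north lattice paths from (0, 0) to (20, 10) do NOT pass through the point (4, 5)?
Number of paths = 27481041

Total paths from (0, 0) to (20, 10): C(30, 20) = 30045015. Paths through (4, 5): (paths (0, 0) → (4, 5)) × (paths (4, 5) → (20, 10)) = C(9, 4) · C(21, 16) = 126 · 20349 = 2563974. Avoidance count = 30045015 − 2563974 = 27481041.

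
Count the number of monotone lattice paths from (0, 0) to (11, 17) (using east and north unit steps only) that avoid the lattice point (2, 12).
Number of paths = 21291998

Total paths from (0, 0) to (11, 17): C(28, 11) = 21474180. Paths through (2, 12): (paths (0, 0) → (2, 12)) × (paths (2, 12) → (11, 17)) = C(14, 2) · C(14, 9) = 91 · 2002 = 182182. Avoidance count = 21474180 − 182182 = 21291998.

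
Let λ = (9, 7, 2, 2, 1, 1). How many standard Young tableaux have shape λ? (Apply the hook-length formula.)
# SYT of shape (9, 7, 2, 2, 1, 1) = 642824910

Hook-length formula: f^λ = n! / Π hook(c), product over all cells c of the Young diagram. For λ = (9, 7, 2, 2, 1, 1), n = 22 boxes. Hook lengths by row (left-to-right, top-to-bottom): [14, 11, 8, 7, 6, 5, 4, 2, 1]; [11, 8, 5, 4, 3, 2, 1]; [5, 2]; [4, 1]; [2]; [1]. Product of hooks = 1748533248000. So f^λ = 22! / 1748533248000 = 1124000727777607680000 / 1748533248000 = 642824910.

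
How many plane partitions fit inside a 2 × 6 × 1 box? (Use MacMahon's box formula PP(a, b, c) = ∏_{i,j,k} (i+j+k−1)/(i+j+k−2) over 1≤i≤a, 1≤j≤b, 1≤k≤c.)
PP(2, 6, 1) = 28

Evaluate the triple product over i = 1..2, j = 1..6, k = 1..1. The factors are (2/1) · (3/2) · (4/3) · (5/4) · (6/5) · (7/6) · (3/2) · (4/3) · … (12 factors total). The numerators and denominators telescope so the product is an integer; carrying out the multiplication exactly gives PP(2, 6, 1) = 28.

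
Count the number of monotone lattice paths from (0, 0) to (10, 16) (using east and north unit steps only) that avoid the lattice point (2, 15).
Number of paths = 5310511

Total paths from (0, 0) to (10, 16): C(26, 10) = 5311735. Paths through (2, 15): (paths (0, 0) → (2, 15)) × (paths (2, 15) → (10, 16)) = C(17, 2) · C(9, 8) = 136 · 9 = 1224. Avoidance count = 5311735 − 1224 = 5310511.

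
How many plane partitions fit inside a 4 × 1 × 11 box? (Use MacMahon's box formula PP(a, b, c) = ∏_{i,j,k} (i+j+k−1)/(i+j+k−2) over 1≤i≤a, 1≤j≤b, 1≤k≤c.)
PP(4, 1, 11) = 1365

Evaluate the triple product over i = 1..4, j = 1..1, k = 1..11. The factors are (2/1) · (3/2) · (4/3) · (5/4) · (6/5) · (7/6) · (8/7) · (9/8) · … (44 factors total). The numerators and denominators telescope so the product is an integer; carrying out the multiplication exactly gives PP(4, 1, 11) = 1365.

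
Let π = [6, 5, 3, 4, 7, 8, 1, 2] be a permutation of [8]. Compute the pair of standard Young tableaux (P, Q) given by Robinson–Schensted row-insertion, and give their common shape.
P = [1, 2, 7, 8] / [3, 4] / [5] / [6];  Q = [1, 4, 5, 6] / [2, 8] / [3] / [7];  common shape = (4, 2, 1, 1)

Row-insert the values π_1, π_2, … into P one at a time, bumping the leftmost entry strictly greater than the inserted value down to the next row. The recording tableau Q records, in position (i, j), the step at which that cell was added to P.
  Insert 6 (step 1): P = [6];  Q = [1]
  Insert 5 (step 2): P = [5] / [6];  Q = [1] / [2]
  Insert 3 (step 3): P = [3] / [5] / [6];  Q = [1] / [2] / [3]
  Insert 4 (step 4): P = [3, 4] / [5] / [6];  Q = [1, 4] / [2] / [3]
  Insert 7 (step 5): P = [3, 4, 7] / [5] / [6];  Q = [1, 4, 5] / [2] / [3]
  Insert 8 (step 6): P = [3, 4, 7, 8] / [5] / [6];  Q = [1, 4, 5, 6] / [2] / [3]
  Insert 1 (step 7): P = [1, 4, 7, 8] / [3] / [5] / [6];  Q = [1, 4, 5, 6] / [2] / [3] / [7]
  Insert 2 (step 8): P = [1, 2, 7, 8] / [3, 4] / [5] / [6];  Q = [1, 4, 5, 6] / [2, 8] / [3] / [7]
Final shape: (4, 2, 1, 1).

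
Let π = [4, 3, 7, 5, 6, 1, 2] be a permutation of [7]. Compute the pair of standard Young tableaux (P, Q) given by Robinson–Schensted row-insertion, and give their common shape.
P = [1, 2, 6] / [3, 5] / [4, 7];  Q = [1, 3, 5] / [2, 4] / [6, 7];  common shape = (3, 2, 2)

Row-insert the values π_1, π_2, … into P one at a time, bumping the leftmost entry strictly greater than the inserted value down to the next row. The recording tableau Q records, in position (i, j), the step at which that cell was added to P.
  Insert 4 (step 1): P = [4];  Q = [1]
  Insert 3 (step 2): P = [3] / [4];  Q = [1] / [2]
  Insert 7 (step 3): P = [3, 7] / [4];  Q = [1, 3] / [2]
  Insert 5 (step 4): P = [3, 5] / [4, 7];  Q = [1, 3] / [2, 4]
  Insert 6 (step 5): P = [3, 5, 6] / [4, 7];  Q = [1, 3, 5] / [2, 4]
  Insert 1 (step 6): P = [1, 5, 6] / [3, 7] / [4];  Q = [1, 3, 5] / [2, 4] / [6]
  Insert 2 (step 7): P = [1, 2, 6] / [3, 5] / [4, 7];  Q = [1, 3, 5] / [2, 4] / [6, 7]
Final shape: (3, 2, 2).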